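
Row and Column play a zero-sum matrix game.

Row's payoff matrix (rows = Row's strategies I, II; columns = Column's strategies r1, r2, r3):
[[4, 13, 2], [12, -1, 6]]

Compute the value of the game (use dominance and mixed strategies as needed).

40/9

Column r1 is strictly dominated by r3 for Column (it gives Row more in every row).
The remaining 2×2 game on (I, II) × (r2, r3) has no saddle point. Let Row play I with probability p; indifference gives 13p − (1−p) = 2p + 6(1−p), so p = 7/18.
Similarly Column's optimal q on r2 is 2/9, and the value is 13·(2/9) + (2)·(7/9) = 40/9.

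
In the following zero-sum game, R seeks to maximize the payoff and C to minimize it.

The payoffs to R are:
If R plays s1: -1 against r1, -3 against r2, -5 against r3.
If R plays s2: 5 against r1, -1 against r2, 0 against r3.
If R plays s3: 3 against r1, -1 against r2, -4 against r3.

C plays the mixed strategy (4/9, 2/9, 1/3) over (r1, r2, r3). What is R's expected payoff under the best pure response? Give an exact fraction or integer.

s1: (-1)·(4/9) + (-3)·(2/9) + (-5)·(1/3) = -25/9.
s2: (5)·(4/9) + (-1)·(2/9) + (0)·(1/3) = 2.
s3: (3)·(4/9) + (-1)·(2/9) + (-4)·(1/3) = -2/9.
The best pure response is s2 with expected payoff 2.

2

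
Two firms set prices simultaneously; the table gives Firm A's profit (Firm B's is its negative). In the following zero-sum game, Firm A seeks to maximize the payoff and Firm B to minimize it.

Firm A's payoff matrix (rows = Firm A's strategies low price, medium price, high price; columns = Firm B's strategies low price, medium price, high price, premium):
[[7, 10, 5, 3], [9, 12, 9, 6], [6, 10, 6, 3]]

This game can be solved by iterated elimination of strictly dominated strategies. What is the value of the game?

Row low price is strictly dominated by row medium price (9>7, 12>10, 9>5, 6>3); eliminate low price.
Column medium price is strictly dominated by low price for Firm B (9<12, 6<10); eliminate medium price.
Column low price is strictly dominated by premium for Firm B (6<9, 3<6); eliminate low price.
Column high price is strictly dominated by premium for Firm B (6<9, 3<6); eliminate high price.
Row high price is strictly dominated by row medium price (6>3); eliminate high price.
Only (medium price, premium) remains, with payoff 6.

6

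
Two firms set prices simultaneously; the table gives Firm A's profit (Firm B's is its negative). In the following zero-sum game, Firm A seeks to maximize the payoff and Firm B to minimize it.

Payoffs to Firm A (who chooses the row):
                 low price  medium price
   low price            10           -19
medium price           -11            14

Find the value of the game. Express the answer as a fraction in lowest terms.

Row minima are -19 and -11, so Firm A's maximin is -11; column maxima are 10 and 14, so Firm B's minimax is 10. These differ, so the equilibrium is in mixed strategies.
Let Firm A play low price with probability p. Firm B is indifferent when 10p − 11(1−p) = −19p + 14(1−p), giving p = 25/54.
Let Firm B play low price with probability q. Firm A is indifferent when 10q − 19(1−q) = −11q + 14(1−q), giving q = 11/18.
The value is 10·(11/18) + (-19)·(7/18) = -23/18.

-23/18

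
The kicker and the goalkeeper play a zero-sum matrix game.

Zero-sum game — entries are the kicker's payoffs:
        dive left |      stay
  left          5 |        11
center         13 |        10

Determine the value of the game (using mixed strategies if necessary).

Row minima are 5 and 10, so the kicker's maximin is 10; column maxima are 13 and 11, so the goalkeeper's minimax is 11. These differ, so the equilibrium is in mixed strategies.
Let the kicker play left with probability p. The goalkeeper is indifferent when 5p + 13(1−p) = 11p + 10(1−p), giving p = 1/3.
Let the goalkeeper play dive left with probability q. The kicker is indifferent when 5q + 11(1−q) = 13q + 10(1−q), giving q = 1/9.
The value is 5·(1/9) + (11)·(8/9) = 31/3.

31/3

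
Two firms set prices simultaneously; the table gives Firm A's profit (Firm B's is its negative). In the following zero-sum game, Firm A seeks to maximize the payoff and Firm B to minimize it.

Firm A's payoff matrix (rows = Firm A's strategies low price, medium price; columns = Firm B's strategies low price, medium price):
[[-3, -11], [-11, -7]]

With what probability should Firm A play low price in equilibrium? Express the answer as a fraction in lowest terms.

1/3

Row minima are -11 and -11, so Firm A's maximin is -11; column maxima are -3 and -7, so Firm B's minimax is -7. These differ, so the equilibrium is in mixed strategies.
Let Firm A play low price with probability p. Firm B is indifferent when −3p − 11(1−p) = −11p − 7(1−p), giving p = 1/3.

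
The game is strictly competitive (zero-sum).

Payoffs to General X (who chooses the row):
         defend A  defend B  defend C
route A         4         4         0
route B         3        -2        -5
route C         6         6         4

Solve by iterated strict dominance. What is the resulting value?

Column defend A is strictly dominated by defend C for General Y (0<4, -5<3, 4<6); eliminate defend A.
Column defend B is strictly dominated by defend C for General Y (0<4, -5<-2, 4<6); eliminate defend B.
Row route A is strictly dominated by row route C (4>0); eliminate route A.
Row route B is strictly dominated by row route C (4>-5); eliminate route B.
Only (route C, defend C) remains, with payoff 4.

4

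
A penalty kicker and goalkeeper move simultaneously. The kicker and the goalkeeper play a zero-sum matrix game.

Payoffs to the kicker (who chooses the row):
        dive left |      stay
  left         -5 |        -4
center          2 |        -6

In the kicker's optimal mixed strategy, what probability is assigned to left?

8/9

Row minima are -5 and -6, so the kicker's maximin is -5; column maxima are 2 and -4, so the goalkeeper's minimax is -4. These differ, so the equilibrium is in mixed strategies.
Let the kicker play left with probability p. The goalkeeper is indifferent when −5p + 2(1−p) = −4p − 6(1−p), giving p = 8/9.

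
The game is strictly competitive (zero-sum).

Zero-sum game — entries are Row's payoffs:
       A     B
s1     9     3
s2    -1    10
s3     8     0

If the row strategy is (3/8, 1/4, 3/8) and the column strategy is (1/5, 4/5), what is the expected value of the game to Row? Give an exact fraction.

33/8

Against (1/5, 4/5), each row's expected payoff is s1: 21/5; s2: 39/5; s3: 8/5.
Taking the (3/8, 1/4, 3/8)-weighted average: (3/8)·(21/5) + (1/4)·(39/5) + (3/8)·(8/5) = 33/8.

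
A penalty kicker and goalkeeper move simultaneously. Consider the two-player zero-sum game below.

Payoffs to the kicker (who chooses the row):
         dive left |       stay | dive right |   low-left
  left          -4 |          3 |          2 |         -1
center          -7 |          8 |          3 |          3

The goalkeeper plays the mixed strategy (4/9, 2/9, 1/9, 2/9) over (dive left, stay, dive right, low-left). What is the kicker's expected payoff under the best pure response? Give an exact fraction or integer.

-1/3

left: (-4)·(4/9) + (3)·(2/9) + (2)·(1/9) + (-1)·(2/9) = -10/9.
center: (-7)·(4/9) + (8)·(2/9) + (3)·(1/9) + (3)·(2/9) = -1/3.
The best pure response is center with expected payoff -1/3.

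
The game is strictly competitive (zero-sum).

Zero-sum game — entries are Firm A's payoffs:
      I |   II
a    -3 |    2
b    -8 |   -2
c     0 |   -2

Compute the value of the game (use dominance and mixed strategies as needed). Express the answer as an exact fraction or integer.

Row b is strictly dominated by row a, so Firm A never plays it.
The remaining 2×2 game on (a, c) × (I, II) has no saddle point. Let Firm A play a with probability p; indifference gives −3p = 2p − 2(1−p), so p = 2/7.
Similarly Firm B's optimal q on I is 4/7, and the value is -3·(4/7) + (2)·(3/7) = -6/7.

-6/7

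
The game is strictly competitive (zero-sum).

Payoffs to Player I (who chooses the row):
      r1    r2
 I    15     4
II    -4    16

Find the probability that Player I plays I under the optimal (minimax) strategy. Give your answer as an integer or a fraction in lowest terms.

Row minima are 4 and -4, so Player I's maximin is 4; column maxima are 15 and 16, so Player II's minimax is 15. These differ, so the equilibrium is in mixed strategies.
Let Player I play I with probability p. Player II is indifferent when 15p − 4(1−p) = 4p + 16(1−p), giving p = 20/31.

20/31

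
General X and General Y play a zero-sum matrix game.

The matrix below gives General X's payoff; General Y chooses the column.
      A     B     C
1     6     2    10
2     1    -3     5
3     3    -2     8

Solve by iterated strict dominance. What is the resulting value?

Row 3 is strictly dominated by row 1 (6>3, 2>-2, 10>8); eliminate 3.
Column C is strictly dominated by A for General Y (6<10, 1<5); eliminate C.
Row 2 is strictly dominated by row 1 (6>1, 2>-3); eliminate 2.
Column A is strictly dominated by B for General Y (2<6); eliminate A.
Only (1, B) remains, with payoff 2.

2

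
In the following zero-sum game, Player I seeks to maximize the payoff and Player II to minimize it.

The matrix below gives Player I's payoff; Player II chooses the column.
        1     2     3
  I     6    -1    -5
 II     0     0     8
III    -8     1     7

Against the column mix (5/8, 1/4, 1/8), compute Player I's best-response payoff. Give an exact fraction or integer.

I: (6)·(5/8) + (-1)·(1/4) + (-5)·(1/8) = 23/8.
II: (0)·(5/8) + (0)·(1/4) + (8)·(1/8) = 1.
III: (-8)·(5/8) + (1)·(1/4) + (7)·(1/8) = -31/8.
The best pure response is I with expected payoff 23/8.

23/8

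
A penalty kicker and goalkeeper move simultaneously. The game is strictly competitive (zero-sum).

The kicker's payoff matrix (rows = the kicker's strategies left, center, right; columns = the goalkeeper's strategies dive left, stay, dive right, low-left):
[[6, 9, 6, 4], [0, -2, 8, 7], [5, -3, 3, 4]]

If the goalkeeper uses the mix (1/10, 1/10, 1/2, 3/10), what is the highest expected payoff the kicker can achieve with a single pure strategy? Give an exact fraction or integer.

59/10

left: (6)·(1/10) + (9)·(1/10) + (6)·(1/2) + (4)·(3/10) = 57/10.
center: (0)·(1/10) + (-2)·(1/10) + (8)·(1/2) + (7)·(3/10) = 59/10.
right: (5)·(1/10) + (-3)·(1/10) + (3)·(1/2) + (4)·(3/10) = 29/10.
The best pure response is center with expected payoff 59/10.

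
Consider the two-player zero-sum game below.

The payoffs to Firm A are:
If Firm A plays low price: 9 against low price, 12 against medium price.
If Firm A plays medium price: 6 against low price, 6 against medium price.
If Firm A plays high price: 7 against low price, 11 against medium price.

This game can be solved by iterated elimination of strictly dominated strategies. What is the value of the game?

9

Row high price is strictly dominated by row low price (9>7, 12>11); eliminate high price.
Row medium price is strictly dominated by row low price (9>6, 12>6); eliminate medium price.
Column medium price is strictly dominated by low price for Firm B (9<12); eliminate medium price.
Only (low price, low price) remains, with payoff 9.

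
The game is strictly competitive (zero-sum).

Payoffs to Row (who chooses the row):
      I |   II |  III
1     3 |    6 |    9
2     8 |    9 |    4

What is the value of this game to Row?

Column II is strictly dominated by I for Column (it gives Row more in every row).
The remaining 2×2 game on (1, 2) × (I, III) has no saddle point. Let Row play 1 with probability p; indifference gives 3p + 8(1−p) = 9p + 4(1−p), so p = 2/5.
Similarly Column's optimal q on I is 1/2, and the value is 3·(1/2) + (9)·(1/2) = 6.

6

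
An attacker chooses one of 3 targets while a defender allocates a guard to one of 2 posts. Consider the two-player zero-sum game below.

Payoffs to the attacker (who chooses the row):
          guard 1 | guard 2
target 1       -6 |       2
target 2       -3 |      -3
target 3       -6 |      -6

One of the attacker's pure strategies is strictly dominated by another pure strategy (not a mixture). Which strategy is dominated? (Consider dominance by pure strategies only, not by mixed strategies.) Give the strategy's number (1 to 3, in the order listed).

Compare target 3 with target 2: -3 > -6, -3 > -6.
So target 2 strictly dominates target 3 for the attacker; target 3 is strictly dominated.

3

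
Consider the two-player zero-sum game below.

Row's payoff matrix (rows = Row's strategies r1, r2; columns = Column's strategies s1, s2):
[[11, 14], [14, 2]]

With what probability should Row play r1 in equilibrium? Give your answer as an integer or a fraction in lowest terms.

4/5

Row minima are 11 and 2, so Row's maximin is 11; column maxima are 14 and 14, so Column's minimax is 14. These differ, so the equilibrium is in mixed strategies.
Let Row play r1 with probability p. Column is indifferent when 11p + 14(1−p) = 14p + 2(1−p), giving p = 4/5.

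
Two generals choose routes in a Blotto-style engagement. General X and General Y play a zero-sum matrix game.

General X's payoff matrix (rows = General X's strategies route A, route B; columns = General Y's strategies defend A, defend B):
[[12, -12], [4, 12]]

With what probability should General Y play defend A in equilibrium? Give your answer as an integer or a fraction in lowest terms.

3/4

Row minima are -12 and 4, so General X's maximin is 4; column maxima are 12 and 12, so General Y's minimax is 12. These differ, so the equilibrium is in mixed strategies.
Let General Y play defend A with probability q. General X is indifferent when 12q − 12(1−q) = 4q + 12(1−q), giving q = 3/4.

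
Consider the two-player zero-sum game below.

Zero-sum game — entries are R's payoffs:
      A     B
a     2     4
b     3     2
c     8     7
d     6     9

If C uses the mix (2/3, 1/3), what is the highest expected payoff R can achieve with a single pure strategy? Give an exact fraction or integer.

23/3

a: (2)·(2/3) + (4)·(1/3) = 8/3.
b: (3)·(2/3) + (2)·(1/3) = 8/3.
c: (8)·(2/3) + (7)·(1/3) = 23/3.
d: (6)·(2/3) + (9)·(1/3) = 7.
The best pure response is c with expected payoff 23/3.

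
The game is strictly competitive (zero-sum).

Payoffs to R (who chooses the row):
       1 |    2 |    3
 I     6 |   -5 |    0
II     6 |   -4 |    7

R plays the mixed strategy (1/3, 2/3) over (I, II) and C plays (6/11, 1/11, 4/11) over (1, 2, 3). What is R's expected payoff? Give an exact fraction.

Against (6/11, 1/11, 4/11), each row's expected payoff is I: 31/11; II: 60/11.
Taking the (1/3, 2/3)-weighted average: (1/3)·(31/11) + (2/3)·(60/11) = 151/33.

151/33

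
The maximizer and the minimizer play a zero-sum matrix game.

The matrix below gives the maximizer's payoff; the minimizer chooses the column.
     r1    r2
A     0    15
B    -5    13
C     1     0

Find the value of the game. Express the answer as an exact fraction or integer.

15/16

Row B is strictly dominated by row A, so the maximizer never plays it.
The remaining 2×2 game on (A, C) × (r1, r2) has no saddle point. Let the maximizer play A with probability p; indifference gives (1−p) = 15p, so p = 1/16.
Similarly the minimizer's optimal q on r1 is 15/16, and the value is 0·(15/16) + (15)·(1/16) = 15/16.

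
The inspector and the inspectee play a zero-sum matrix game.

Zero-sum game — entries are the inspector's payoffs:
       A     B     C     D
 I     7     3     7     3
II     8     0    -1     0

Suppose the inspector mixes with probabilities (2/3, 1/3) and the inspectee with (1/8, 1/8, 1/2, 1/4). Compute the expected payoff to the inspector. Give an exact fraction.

Against (1/8, 1/8, 1/2, 1/4), each row's expected payoff is I: 11/2; II: 1/2.
Taking the (2/3, 1/3)-weighted average: (2/3)·(11/2) + (1/3)·(1/2) = 23/6.

23/6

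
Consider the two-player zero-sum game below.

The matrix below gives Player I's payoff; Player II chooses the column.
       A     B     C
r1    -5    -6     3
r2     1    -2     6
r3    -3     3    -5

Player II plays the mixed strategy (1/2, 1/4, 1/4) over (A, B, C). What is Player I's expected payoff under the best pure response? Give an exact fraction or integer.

r1: (-5)·(1/2) + (-6)·(1/4) + (3)·(1/4) = -13/4.
r2: (1)·(1/2) + (-2)·(1/4) + (6)·(1/4) = 3/2.
r3: (-3)·(1/2) + (3)·(1/4) + (-5)·(1/4) = -2.
The best pure response is r2 with expected payoff 3/2.

3/2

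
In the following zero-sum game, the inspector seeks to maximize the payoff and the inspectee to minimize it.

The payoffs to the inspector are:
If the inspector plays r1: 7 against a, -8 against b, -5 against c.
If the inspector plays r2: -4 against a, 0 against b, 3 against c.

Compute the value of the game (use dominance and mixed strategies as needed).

-32/19

Column c is strictly dominated by b for the inspectee (it gives the inspector more in every row).
The remaining 2×2 game on (r1, r2) × (a, b) has no saddle point. Let the inspector play r1 with probability p; indifference gives 7p − 4(1−p) = −8p, so p = 4/19.
Similarly the inspectee's optimal q on a is 8/19, and the value is 7·(8/19) + (-8)·(11/19) = -32/19.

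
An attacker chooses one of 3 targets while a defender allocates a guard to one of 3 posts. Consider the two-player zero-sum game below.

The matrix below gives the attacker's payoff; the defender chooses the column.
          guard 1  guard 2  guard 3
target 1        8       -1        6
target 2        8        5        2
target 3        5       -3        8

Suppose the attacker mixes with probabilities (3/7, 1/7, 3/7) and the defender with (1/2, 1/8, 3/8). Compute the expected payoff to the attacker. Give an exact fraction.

Against (1/2, 1/8, 3/8), each row's expected payoff is target 1: 49/8; target 2: 43/8; target 3: 41/8.
Taking the (3/7, 1/7, 3/7)-weighted average: (3/7)·(49/8) + (1/7)·(43/8) + (3/7)·(41/8) = 313/56.

313/56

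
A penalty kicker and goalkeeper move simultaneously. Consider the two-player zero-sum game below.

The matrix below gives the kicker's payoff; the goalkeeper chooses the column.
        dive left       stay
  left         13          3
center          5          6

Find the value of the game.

63/11

Row minima are 3 and 5, so the kicker's maximin is 5; column maxima are 13 and 6, so the goalkeeper's minimax is 6. These differ, so the equilibrium is in mixed strategies.
Let the kicker play left with probability p. The goalkeeper is indifferent when 13p + 5(1−p) = 3p + 6(1−p), giving p = 1/11.
Let the goalkeeper play dive left with probability q. The kicker is indifferent when 13q + 3(1−q) = 5q + 6(1−q), giving q = 3/11.
The value is 13·(3/11) + (3)·(8/11) = 63/11.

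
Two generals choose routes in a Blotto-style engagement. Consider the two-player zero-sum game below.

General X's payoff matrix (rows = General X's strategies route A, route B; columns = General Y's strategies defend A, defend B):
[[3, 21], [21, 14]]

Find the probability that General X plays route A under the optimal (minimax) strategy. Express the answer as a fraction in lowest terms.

7/25

Row minima are 3 and 14, so General X's maximin is 14; column maxima are 21 and 21, so General Y's minimax is 21. These differ, so the equilibrium is in mixed strategies.
Let General X play route A with probability p. General Y is indifferent when 3p + 21(1−p) = 21p + 14(1−p), giving p = 7/25.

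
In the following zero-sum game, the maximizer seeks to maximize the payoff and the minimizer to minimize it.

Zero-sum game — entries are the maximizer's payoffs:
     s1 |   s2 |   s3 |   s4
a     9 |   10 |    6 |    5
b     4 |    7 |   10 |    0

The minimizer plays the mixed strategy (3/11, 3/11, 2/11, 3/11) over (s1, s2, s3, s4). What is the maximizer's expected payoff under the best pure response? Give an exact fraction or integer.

84/11

a: (9)·(3/11) + (10)·(3/11) + (6)·(2/11) + (5)·(3/11) = 84/11.
b: (4)·(3/11) + (7)·(3/11) + (10)·(2/11) + (0)·(3/11) = 53/11.
The best pure response is a with expected payoff 84/11.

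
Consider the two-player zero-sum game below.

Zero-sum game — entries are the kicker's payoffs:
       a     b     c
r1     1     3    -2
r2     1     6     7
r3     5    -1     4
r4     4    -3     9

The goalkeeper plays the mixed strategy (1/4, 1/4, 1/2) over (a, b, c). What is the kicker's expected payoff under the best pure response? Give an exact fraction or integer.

r1: (1)·(1/4) + (3)·(1/4) + (-2)·(1/2) = 0.
r2: (1)·(1/4) + (6)·(1/4) + (7)·(1/2) = 21/4.
r3: (5)·(1/4) + (-1)·(1/4) + (4)·(1/2) = 3.
r4: (4)·(1/4) + (-3)·(1/4) + (9)·(1/2) = 19/4.
The best pure response is r2 with expected payoff 21/4.

21/4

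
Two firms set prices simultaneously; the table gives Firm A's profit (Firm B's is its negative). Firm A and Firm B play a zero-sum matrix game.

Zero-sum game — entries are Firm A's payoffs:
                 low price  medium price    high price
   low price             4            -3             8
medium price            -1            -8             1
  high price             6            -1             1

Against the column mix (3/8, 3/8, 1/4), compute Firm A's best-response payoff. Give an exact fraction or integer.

19/8

low price: (4)·(3/8) + (-3)·(3/8) + (8)·(1/4) = 19/8.
medium price: (-1)·(3/8) + (-8)·(3/8) + (1)·(1/4) = -25/8.
high price: (6)·(3/8) + (-1)·(3/8) + (1)·(1/4) = 17/8.
The best pure response is low price with expected payoff 19/8.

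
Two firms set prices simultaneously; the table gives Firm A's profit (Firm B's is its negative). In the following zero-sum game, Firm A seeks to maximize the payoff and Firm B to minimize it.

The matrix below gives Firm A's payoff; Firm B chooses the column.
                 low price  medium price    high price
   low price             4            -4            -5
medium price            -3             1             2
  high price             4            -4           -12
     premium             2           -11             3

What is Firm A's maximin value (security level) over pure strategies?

-3

The worst-case payoff for each row is low price: -5, medium price: -3, high price: -12, premium: -11.
The best of these is -3.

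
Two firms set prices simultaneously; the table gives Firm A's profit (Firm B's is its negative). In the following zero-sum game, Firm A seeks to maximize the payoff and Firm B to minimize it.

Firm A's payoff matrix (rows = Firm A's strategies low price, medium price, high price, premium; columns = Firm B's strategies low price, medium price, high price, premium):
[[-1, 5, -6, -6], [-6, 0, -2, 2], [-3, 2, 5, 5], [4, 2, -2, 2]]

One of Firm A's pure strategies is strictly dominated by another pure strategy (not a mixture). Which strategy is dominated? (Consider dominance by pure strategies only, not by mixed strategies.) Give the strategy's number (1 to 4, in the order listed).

Compare medium price with high price: -3 > -6, 2 > 0, 5 > -2, 5 > 2.
So high price strictly dominates medium price for Firm A; medium price is strictly dominated.

2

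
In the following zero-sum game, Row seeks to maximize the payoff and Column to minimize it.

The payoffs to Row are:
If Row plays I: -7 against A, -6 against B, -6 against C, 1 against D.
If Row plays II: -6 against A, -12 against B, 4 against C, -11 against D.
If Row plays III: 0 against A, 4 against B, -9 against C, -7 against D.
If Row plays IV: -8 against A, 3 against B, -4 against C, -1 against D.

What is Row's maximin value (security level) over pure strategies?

-7

The worst-case payoff for each row is I: -7, II: -12, III: -9, IV: -8.
The best of these is -7.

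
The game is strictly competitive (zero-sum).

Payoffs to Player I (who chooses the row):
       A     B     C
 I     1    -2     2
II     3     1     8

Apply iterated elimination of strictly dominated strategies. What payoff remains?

Row I is strictly dominated by row II (3>1, 1>-2, 8>2); eliminate I.
Column C is strictly dominated by A for Player II (3<8); eliminate C.
Column A is strictly dominated by B for Player II (1<3); eliminate A.
Only (II, B) remains, with payoff 1.

1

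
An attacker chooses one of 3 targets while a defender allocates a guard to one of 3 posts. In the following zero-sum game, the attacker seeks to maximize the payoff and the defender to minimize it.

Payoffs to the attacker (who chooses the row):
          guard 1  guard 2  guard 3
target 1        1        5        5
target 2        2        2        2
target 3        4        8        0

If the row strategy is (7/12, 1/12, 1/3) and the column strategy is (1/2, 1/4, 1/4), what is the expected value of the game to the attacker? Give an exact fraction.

13/4

Against (1/2, 1/4, 1/4), each row's expected payoff is target 1: 3; target 2: 2; target 3: 4.
Taking the (7/12, 1/12, 1/3)-weighted average: (7/12)·(3) + (1/12)·(2) + (1/3)·(4) = 13/4.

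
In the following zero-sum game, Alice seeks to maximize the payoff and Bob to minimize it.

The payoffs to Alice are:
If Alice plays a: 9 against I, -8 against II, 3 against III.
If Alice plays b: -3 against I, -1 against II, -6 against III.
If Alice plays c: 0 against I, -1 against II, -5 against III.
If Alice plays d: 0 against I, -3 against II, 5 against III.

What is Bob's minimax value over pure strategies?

The worst case (largest entry) in each column is I: 9, II: -1, III: 5.
The best (smallest) of these is -1.

-1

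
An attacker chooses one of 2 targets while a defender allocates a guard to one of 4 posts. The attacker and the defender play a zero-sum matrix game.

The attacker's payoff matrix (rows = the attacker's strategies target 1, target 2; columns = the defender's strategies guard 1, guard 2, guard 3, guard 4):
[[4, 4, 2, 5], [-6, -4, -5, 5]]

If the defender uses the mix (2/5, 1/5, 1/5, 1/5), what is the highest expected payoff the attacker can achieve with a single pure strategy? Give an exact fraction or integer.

19/5

target 1: (4)·(2/5) + (4)·(1/5) + (2)·(1/5) + (5)·(1/5) = 19/5.
target 2: (-6)·(2/5) + (-4)·(1/5) + (-5)·(1/5) + (5)·(1/5) = -16/5.
The best pure response is target 1 with expected payoff 19/5.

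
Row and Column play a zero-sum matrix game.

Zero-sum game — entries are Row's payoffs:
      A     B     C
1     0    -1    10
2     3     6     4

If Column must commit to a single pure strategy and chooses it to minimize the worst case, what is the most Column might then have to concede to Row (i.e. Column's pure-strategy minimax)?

3

The worst case (largest entry) in each column is A: 3, B: 6, C: 10.
The best (smallest) of these is 3.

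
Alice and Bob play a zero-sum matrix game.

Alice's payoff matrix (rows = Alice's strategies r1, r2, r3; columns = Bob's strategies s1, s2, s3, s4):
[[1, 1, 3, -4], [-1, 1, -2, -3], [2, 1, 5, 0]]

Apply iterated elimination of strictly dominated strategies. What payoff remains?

0

Column s3 is strictly dominated by s4 for Bob (-4<3, -3<-2, 0<5); eliminate s3.
Column s1 is strictly dominated by s4 for Bob (-4<1, -3<-1, 0<2); eliminate s1.
Column s2 is strictly dominated by s4 for Bob (-4<1, -3<1, 0<1); eliminate s2.
Row r1 is strictly dominated by row r2 (-3>-4); eliminate r1.
Row r2 is strictly dominated by row r3 (0>-3); eliminate r2.
Only (r3, s4) remains, with payoff 0.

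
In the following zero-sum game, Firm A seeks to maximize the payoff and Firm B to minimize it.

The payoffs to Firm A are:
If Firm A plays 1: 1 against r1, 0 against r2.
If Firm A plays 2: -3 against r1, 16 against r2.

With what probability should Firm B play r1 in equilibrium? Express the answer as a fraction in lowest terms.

Row minima are 0 and -3, so Firm A's maximin is 0; column maxima are 1 and 16, so Firm B's minimax is 1. These differ, so the equilibrium is in mixed strategies.
Let Firm B play r1 with probability q. Firm A is indifferent when q = −3q + 16(1−q), giving q = 4/5.

4/5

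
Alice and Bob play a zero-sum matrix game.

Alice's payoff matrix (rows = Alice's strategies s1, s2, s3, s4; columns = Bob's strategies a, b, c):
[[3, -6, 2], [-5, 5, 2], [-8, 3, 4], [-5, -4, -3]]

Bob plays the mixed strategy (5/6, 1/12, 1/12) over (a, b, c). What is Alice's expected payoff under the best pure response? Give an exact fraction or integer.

s1: (3)·(5/6) + (-6)·(1/12) + (2)·(1/12) = 13/6.
s2: (-5)·(5/6) + (5)·(1/12) + (2)·(1/12) = -43/12.
s3: (-8)·(5/6) + (3)·(1/12) + (4)·(1/12) = -73/12.
s4: (-5)·(5/6) + (-4)·(1/12) + (-3)·(1/12) = -19/4.
The best pure response is s1 with expected payoff 13/6.

13/6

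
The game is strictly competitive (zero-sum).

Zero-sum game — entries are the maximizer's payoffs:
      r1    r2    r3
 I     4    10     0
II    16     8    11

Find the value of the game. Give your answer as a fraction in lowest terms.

Column r1 is strictly dominated by r3 for the minimizer (it gives the maximizer more in every row).
The remaining 2×2 game on (I, II) × (r2, r3) has no saddle point. Let the maximizer play I with probability p; indifference gives 10p + 8(1−p) = 11(1−p), so p = 3/13.
Similarly the minimizer's optimal q on r2 is 11/13, and the value is 10·(11/13) + (0)·(2/13) = 110/13.

110/13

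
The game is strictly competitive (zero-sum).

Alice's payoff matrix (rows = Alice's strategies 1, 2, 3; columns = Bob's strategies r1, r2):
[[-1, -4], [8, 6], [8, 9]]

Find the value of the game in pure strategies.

Row minima: -4, 6, 8 → Alice's maximin is 8.
Column maxima: 8, 9 → Bob's minimax is 8.
They coincide at (3, r1), so the value is 8.

8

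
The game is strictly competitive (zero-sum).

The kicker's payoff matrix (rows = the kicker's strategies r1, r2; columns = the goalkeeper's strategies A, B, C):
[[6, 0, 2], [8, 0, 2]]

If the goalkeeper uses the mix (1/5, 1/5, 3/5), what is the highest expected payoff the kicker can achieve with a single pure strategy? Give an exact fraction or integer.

14/5

r1: (6)·(1/5) + (0)·(1/5) + (2)·(3/5) = 12/5.
r2: (8)·(1/5) + (0)·(1/5) + (2)·(3/5) = 14/5.
The best pure response is r2 with expected payoff 14/5.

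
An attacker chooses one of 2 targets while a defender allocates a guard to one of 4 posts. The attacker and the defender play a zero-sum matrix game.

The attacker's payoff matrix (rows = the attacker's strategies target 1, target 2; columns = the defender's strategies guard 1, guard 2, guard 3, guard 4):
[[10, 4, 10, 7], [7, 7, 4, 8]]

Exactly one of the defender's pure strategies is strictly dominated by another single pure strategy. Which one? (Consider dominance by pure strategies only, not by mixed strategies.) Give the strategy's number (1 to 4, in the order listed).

4

The defender prefers columns that give the attacker less. Compare guard 4 with guard 2: 4 < 7, 7 < 8.
So guard 2 strictly dominates guard 4 for the defender; guard 4 is strictly dominated.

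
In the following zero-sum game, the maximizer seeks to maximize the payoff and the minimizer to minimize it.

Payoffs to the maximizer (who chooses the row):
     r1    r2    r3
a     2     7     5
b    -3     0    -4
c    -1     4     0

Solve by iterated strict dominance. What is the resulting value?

Row b is strictly dominated by row a (2>-3, 7>0, 5>-4); eliminate b.
Row c is strictly dominated by row a (2>-1, 7>4, 5>0); eliminate c.
Column r2 is strictly dominated by r1 for the minimizer (2<7); eliminate r2.
Column r3 is strictly dominated by r1 for the minimizer (2<5); eliminate r3.
Only (a, r1) remains, with payoff 2.

2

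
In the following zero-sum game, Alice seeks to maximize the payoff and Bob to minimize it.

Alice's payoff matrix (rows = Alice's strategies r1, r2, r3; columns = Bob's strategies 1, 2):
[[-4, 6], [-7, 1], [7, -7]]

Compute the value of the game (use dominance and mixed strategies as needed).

Row r2 is strictly dominated by row r1, so Alice never plays it.
The remaining 2×2 game on (r1, r3) × (1, 2) has no saddle point. Let Alice play r1 with probability p; indifference gives −4p + 7(1−p) = 6p − 7(1−p), so p = 7/12.
Similarly Bob's optimal q on 1 is 13/24, and the value is -4·(13/24) + (6)·(11/24) = 7/12.

7/12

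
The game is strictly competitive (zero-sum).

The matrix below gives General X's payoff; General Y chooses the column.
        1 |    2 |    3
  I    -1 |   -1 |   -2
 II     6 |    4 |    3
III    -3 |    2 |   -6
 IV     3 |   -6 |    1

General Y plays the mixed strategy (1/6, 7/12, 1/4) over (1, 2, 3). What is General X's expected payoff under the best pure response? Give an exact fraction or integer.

49/12

I: (-1)·(1/6) + (-1)·(7/12) + (-2)·(1/4) = -5/4.
II: (6)·(1/6) + (4)·(7/12) + (3)·(1/4) = 49/12.
III: (-3)·(1/6) + (2)·(7/12) + (-6)·(1/4) = -5/6.
IV: (3)·(1/6) + (-6)·(7/12) + (1)·(1/4) = -11/4.
The best pure response is II with expected payoff 49/12.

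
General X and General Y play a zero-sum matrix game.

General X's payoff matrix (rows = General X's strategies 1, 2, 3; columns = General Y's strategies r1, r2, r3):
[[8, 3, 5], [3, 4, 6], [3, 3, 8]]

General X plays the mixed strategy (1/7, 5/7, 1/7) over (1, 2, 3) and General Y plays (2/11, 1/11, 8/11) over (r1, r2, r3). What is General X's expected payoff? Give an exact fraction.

Against (2/11, 1/11, 8/11), each row's expected payoff is 1: 59/11; 2: 58/11; 3: 73/11.
Taking the (1/7, 5/7, 1/7)-weighted average: (1/7)·(59/11) + (5/7)·(58/11) + (1/7)·(73/11) = 422/77.

422/77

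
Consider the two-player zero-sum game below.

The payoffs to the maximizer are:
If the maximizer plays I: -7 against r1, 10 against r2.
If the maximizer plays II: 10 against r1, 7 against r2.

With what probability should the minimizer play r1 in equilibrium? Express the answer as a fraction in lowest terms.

3/20

Row minima are -7 and 7, so the maximizer's maximin is 7; column maxima are 10 and 10, so the minimizer's minimax is 10. These differ, so the equilibrium is in mixed strategies.
Let the minimizer play r1 with probability q. The maximizer is indifferent when −7q + 10(1−q) = 10q + 7(1−q), giving q = 3/20.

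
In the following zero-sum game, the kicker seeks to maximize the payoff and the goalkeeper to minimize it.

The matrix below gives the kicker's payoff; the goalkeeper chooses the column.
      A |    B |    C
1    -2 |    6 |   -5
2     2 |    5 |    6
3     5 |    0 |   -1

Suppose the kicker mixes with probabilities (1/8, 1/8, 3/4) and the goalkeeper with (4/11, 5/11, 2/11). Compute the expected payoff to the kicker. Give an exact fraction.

15/8

Against (4/11, 5/11, 2/11), each row's expected payoff is 1: 12/11; 2: 45/11; 3: 18/11.
Taking the (1/8, 1/8, 3/4)-weighted average: (1/8)·(12/11) + (1/8)·(45/11) + (3/4)·(18/11) = 15/8.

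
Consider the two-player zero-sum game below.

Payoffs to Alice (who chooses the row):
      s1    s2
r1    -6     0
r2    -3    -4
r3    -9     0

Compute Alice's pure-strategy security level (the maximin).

The worst-case payoff for each row is r1: -6, r2: -4, r3: -9.
The best of these is -4.

-4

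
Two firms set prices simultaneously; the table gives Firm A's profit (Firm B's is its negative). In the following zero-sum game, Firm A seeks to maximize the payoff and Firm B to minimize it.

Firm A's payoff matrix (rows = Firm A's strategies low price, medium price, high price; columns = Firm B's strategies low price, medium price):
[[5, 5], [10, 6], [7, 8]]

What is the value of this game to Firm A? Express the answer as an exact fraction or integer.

Row low price is strictly dominated by row medium price, so Firm A never plays it.
The remaining 2×2 game on (medium price, high price) × (low price, medium price) has no saddle point. Let Firm A play medium price with probability p; indifference gives 10p + 7(1−p) = 6p + 8(1−p), so p = 1/5.
Similarly Firm B's optimal q on low price is 2/5, and the value is 10·(2/5) + (6)·(3/5) = 38/5.

38/5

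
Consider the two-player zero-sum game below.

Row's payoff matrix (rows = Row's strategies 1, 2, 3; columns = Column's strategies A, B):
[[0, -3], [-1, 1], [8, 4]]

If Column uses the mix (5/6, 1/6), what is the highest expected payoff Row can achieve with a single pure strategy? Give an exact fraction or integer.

1: (0)·(5/6) + (-3)·(1/6) = -1/2.
2: (-1)·(5/6) + (1)·(1/6) = -2/3.
3: (8)·(5/6) + (4)·(1/6) = 22/3.
The best pure response is 3 with expected payoff 22/3.

22/3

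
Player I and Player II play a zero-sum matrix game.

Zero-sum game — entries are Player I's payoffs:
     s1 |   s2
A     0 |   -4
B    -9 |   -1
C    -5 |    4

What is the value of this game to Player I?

Row B is strictly dominated by row C, so Player I never plays it.
The remaining 2×2 game on (A, C) × (s1, s2) has no saddle point. Let Player I play A with probability p; indifference gives −5(1−p) = −4p + 4(1−p), so p = 9/13.
Similarly Player II's optimal q on s1 is 8/13, and the value is 0·(8/13) + (-4)·(5/13) = -20/13.

-20/13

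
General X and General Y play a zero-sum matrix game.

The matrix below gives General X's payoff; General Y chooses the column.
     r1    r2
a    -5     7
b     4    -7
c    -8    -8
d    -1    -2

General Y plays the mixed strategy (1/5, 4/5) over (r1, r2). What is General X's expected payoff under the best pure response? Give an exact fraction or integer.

a: (-5)·(1/5) + (7)·(4/5) = 23/5.
b: (4)·(1/5) + (-7)·(4/5) = -24/5.
c: (-8)·(1/5) + (-8)·(4/5) = -8.
d: (-1)·(1/5) + (-2)·(4/5) = -9/5.
The best pure response is a with expected payoff 23/5.

23/5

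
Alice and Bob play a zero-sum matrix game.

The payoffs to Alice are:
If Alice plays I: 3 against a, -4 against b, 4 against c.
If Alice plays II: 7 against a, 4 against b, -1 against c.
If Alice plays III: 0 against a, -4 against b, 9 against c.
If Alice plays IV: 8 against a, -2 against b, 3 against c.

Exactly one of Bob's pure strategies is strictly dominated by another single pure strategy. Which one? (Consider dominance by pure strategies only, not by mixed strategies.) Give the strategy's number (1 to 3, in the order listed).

Bob prefers columns that give Alice less. Compare a with b: -4 < 3, 4 < 7, -4 < 0, -2 < 8.
So b strictly dominates a for Bob; a is strictly dominated.

1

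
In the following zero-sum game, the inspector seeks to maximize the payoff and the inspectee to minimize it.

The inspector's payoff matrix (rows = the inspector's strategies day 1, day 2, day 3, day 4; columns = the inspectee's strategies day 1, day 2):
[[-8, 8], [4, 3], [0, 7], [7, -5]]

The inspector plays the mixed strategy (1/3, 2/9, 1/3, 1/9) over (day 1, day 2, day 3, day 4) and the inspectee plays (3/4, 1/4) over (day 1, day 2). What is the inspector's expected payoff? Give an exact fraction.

19/36

Against (3/4, 1/4), each row's expected payoff is day 1: -4; day 2: 15/4; day 3: 7/4; day 4: 4.
Taking the (1/3, 2/9, 1/3, 1/9)-weighted average: (1/3)·(-4) + (2/9)·(15/4) + (1/3)·(7/4) + (1/9)·(4) = 19/36.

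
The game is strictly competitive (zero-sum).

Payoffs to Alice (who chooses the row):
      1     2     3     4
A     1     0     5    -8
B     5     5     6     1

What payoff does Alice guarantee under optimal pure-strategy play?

1

Row minima: -8, 1 → Alice's maximin is 1.
Column maxima: 5, 5, 6, 1 → Bob's minimax is 1.
They coincide at (B, 4), so the value is 1.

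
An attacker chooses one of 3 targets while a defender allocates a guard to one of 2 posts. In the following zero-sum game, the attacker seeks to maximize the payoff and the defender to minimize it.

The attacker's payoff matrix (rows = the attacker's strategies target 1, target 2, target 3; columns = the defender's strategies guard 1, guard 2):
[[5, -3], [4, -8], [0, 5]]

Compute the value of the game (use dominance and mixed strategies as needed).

Row target 2 is strictly dominated by row target 1, so the attacker never plays it.
The remaining 2×2 game on (target 1, target 3) × (guard 1, guard 2) has no saddle point. Let the attacker play target 1 with probability p; indifference gives 5p = −3p + 5(1−p), so p = 5/13.
Similarly the defender's optimal q on guard 1 is 8/13, and the value is 5·(8/13) + (-3)·(5/13) = 25/13.

25/13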